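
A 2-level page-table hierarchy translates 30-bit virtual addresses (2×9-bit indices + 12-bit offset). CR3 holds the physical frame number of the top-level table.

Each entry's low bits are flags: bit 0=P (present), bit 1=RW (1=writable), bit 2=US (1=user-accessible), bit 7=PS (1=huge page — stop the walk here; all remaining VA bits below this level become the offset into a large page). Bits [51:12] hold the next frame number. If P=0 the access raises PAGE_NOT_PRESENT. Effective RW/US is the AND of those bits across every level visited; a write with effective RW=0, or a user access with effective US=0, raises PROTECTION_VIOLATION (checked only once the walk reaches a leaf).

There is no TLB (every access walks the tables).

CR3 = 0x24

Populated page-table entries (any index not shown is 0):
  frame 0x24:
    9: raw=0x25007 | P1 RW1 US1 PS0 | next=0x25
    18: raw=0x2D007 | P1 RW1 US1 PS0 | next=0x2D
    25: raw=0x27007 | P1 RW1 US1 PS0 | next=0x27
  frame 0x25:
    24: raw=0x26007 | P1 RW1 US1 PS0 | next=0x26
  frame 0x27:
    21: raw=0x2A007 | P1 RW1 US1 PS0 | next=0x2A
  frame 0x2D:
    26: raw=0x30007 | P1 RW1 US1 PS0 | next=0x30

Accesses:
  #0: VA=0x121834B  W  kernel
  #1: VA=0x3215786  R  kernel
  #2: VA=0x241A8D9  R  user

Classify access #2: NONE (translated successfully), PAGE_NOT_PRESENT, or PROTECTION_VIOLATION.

Walk each access:
#0 VA=0x121834B (w,kernel):
  [0] read 0x24 idx=9: raw=0x25007 flags P=1 W=1 U=1 S=0
  [1] read 0x25 idx=24: raw=0x26007 flags P=1 W=1 U=1 S=0
  ⇒ phys 0x2634B  [2 reads]
#1 VA=0x3215786 (r,kernel):
  [0] read 0x24 idx=25: raw=0x27007 flags P=1 W=1 U=1 S=0
  [1] read 0x27 idx=21: raw=0x2A007 flags P=1 W=1 U=1 S=0
  ⇒ phys 0x2A786  [2 reads]
#2 VA=0x241A8D9 (r,user):
  [0] read 0x24 idx=18: raw=0x2D007 flags P=1 W=1 U=1 S=0
  [1] read 0x2D idx=26: raw=0x30007 flags P=1 W=1 U=1 S=0
  ⇒ phys 0x308D9  [2 reads]

Access #2 fault: NONE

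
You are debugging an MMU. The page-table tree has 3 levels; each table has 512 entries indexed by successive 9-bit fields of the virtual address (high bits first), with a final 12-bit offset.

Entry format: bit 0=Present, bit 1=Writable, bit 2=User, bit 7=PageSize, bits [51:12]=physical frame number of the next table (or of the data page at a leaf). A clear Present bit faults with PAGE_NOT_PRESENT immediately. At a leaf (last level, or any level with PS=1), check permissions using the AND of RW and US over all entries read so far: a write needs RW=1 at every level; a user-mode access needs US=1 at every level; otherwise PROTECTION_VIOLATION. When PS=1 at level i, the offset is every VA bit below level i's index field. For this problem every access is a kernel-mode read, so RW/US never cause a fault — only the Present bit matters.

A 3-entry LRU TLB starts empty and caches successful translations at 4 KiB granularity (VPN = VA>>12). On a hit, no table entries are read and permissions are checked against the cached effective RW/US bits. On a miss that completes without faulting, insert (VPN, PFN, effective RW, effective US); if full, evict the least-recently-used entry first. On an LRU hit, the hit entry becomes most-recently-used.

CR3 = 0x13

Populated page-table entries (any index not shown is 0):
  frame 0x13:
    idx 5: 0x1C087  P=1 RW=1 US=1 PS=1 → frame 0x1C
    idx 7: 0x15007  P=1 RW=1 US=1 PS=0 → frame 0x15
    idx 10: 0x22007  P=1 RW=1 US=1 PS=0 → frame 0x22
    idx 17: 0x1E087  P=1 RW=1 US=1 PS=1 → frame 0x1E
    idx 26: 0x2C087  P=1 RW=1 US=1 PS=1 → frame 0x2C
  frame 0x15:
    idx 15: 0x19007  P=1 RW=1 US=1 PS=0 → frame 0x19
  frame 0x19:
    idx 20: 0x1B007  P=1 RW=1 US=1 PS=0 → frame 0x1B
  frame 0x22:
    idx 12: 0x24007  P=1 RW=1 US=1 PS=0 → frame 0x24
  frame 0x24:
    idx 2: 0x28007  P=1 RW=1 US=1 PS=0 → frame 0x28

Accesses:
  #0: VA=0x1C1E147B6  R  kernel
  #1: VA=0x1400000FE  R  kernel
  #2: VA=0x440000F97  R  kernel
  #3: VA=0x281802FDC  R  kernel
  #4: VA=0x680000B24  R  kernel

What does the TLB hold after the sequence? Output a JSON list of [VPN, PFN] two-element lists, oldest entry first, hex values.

Walk each access:
#0 VA=0x1C1E147B6 (r,kernel):
  [0] read 0x13 idx=7: raw=0x15007 flags P=1 W=1 U=1 S=0
  [1] read 0x15 idx=15: raw=0x19007 flags P=1 W=1 U=1 S=0
  [2] read 0x19 idx=20: raw=0x1B007 flags P=1 W=1 U=1 S=0
  ⇒ phys 0x1B7B6  [3 reads]
#1 VA=0x1400000FE (r,kernel):
  [0] read 0x13 idx=5: raw=0x1C087 flags P=1 W=1 U=1 S=1
  ⇒ phys 0x1C0FE (huge @L0)  [1 reads]
#2 VA=0x440000F97 (r,kernel):
  [0] read 0x13 idx=17: raw=0x1E087 flags P=1 W=1 U=1 S=1
  ⇒ phys 0x1EF97 (huge @L0)  [1 reads]
#3 VA=0x281802FDC (r,kernel):
  [0] read 0x13 idx=10: raw=0x22007 flags P=1 W=1 U=1 S=0
  [1] read 0x22 idx=12: raw=0x24007 flags P=1 W=1 U=1 S=0
  [2] read 0x24 idx=2: raw=0x28007 flags P=1 W=1 U=1 S=0
  ⇒ phys 0x28FDC  [3 reads]
#4 VA=0x680000B24 (r,kernel):
  [0] read 0x13 idx=26: raw=0x2C087 flags P=1 W=1 U=1 S=1
  ⇒ phys 0x2CB24 (huge @L0)  [1 reads]

TLB: [["0x440000", "0x1E"], ["0x281802", "0x28"], ["0x680000", "0x2C"]]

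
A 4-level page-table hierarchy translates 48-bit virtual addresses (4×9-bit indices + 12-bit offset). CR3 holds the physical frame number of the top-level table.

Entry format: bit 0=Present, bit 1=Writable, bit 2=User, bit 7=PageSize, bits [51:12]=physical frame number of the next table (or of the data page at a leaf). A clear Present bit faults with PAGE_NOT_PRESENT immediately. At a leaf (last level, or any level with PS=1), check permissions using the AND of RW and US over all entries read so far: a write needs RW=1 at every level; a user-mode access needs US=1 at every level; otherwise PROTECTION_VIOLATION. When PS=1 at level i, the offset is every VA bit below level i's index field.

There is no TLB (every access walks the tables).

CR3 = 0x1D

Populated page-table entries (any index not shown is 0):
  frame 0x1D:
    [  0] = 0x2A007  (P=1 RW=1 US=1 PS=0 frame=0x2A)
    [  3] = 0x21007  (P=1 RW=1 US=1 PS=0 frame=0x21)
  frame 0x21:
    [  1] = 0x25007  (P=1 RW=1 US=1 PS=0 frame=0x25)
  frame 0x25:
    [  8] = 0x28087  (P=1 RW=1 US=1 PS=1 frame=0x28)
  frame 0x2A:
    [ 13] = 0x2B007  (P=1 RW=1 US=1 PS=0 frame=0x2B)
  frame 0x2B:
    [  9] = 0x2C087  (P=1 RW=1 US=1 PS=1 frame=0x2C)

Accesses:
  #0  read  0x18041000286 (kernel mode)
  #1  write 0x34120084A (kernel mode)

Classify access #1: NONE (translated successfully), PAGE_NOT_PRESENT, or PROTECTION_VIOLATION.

Trace:
#0 VA=0x18041000286 (r,kernel):
  L0 @0x1D[3] → 0x21007  P=1,RW=1,US=1,PS=0
  L1 @0x21[1] → 0x25007  P=1,RW=1,US=1,PS=0
  L2 @0x25[8] → 0x28087  P=1,RW=1,US=1,PS=1
  → PA=0x28286 (huge @L2)  (3 entries read)
#1 VA=0x34120084A (w,kernel):
  L0 @0x1D[0] → 0x2A007  P=1,RW=1,US=1,PS=0
  L1 @0x2A[13] → 0x2B007  P=1,RW=1,US=1,PS=0
  L2 @0x2B[9] → 0x2C087  P=1,RW=1,US=1,PS=1
  → PA=0x2C84A (huge @L2)  (3 entries read)

Access #1 fault: NONE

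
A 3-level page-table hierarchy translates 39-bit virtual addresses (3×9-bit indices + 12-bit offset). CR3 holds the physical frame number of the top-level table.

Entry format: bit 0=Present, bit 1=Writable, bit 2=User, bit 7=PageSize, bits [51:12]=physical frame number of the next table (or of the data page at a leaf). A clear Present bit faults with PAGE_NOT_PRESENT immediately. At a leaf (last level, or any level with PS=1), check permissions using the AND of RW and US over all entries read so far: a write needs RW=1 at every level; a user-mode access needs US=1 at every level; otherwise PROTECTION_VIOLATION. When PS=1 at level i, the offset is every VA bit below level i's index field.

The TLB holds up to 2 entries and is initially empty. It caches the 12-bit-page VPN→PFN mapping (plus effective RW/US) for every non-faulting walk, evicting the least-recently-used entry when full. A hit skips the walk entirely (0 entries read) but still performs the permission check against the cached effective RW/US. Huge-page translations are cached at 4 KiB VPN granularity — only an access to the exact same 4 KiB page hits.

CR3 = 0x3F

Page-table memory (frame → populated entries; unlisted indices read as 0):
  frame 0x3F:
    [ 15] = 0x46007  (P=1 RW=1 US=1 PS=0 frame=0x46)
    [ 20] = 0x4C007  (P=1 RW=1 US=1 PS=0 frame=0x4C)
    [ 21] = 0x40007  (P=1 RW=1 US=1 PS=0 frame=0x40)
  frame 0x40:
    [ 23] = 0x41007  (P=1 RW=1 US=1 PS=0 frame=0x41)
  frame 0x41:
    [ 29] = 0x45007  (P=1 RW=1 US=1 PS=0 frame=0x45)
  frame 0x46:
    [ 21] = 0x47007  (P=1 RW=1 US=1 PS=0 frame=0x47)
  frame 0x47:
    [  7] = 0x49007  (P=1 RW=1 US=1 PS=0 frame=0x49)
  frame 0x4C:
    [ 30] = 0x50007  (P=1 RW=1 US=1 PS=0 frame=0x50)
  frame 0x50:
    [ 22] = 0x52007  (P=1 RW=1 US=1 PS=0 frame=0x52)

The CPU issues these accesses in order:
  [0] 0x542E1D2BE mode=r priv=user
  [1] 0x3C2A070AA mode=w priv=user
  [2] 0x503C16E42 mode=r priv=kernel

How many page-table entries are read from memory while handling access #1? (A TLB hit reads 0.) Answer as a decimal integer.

Walk each access:
#0 VA=0x542E1D2BE (r,user):
  L0: frame=0x3F idx=21 entry=0x40007 [P=1 RW=1 US=1 PS=0]
  L1: frame=0x40 idx=23 entry=0x41007 [P=1 RW=1 US=1 PS=0]
  L2: frame=0x41 idx=29 entry=0x45007 [P=1 RW=1 US=1 PS=0]
  ✓ 0x452BE  — 3 lookups
#1 VA=0x3C2A070AA (w,user):
  L0: frame=0x3F idx=15 entry=0x46007 [P=1 RW=1 US=1 PS=0]
  L1: frame=0x46 idx=21 entry=0x47007 [P=1 RW=1 US=1 PS=0]
  L2: frame=0x47 idx=7 entry=0x49007 [P=1 RW=1 US=1 PS=0]
  ✓ 0x490AA  — 3 lookups
#2 VA=0x503C16E42 (r,kernel):
  L0: frame=0x3F idx=20 entry=0x4C007 [P=1 RW=1 US=1 PS=0]
  L1: frame=0x4C idx=30 entry=0x50007 [P=1 RW=1 US=1 PS=0]
  L2: frame=0x50 idx=22 entry=0x52007 [P=1 RW=1 US=1 PS=0]
  ✓ 0x52E42  — 3 lookups

Entries read for #1: 3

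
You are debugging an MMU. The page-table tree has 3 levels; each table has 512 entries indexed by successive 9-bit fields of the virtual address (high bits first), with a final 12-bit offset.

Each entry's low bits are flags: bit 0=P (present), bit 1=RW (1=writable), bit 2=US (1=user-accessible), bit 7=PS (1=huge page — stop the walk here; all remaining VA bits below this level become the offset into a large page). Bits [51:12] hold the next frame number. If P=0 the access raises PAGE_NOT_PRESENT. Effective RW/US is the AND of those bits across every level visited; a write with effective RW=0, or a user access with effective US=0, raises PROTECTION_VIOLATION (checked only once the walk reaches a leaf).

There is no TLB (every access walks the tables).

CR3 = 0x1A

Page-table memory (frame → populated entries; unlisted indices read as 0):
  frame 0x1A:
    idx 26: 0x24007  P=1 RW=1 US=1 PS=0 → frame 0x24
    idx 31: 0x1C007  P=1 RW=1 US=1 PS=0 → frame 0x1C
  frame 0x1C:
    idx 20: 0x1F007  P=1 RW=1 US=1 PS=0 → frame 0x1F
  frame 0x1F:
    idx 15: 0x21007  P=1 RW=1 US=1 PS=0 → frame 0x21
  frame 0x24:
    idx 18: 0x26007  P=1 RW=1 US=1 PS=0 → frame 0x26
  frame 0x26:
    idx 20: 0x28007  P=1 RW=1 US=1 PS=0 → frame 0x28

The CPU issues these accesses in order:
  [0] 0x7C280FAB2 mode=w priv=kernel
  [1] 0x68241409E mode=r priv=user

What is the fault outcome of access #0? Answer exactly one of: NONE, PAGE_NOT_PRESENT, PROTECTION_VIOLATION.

Walk each access:
#0 VA=0x7C280FAB2 (w,kernel):
  L0: frame=0x1A idx=31 entry=0x1C007 [P=1 RW=1 US=1 PS=0]
  L1: frame=0x1C idx=20 entry=0x1F007 [P=1 RW=1 US=1 PS=0]
  L2: frame=0x1F idx=15 entry=0x21007 [P=1 RW=1 US=1 PS=0]
  ✓ 0x21AB2  — 3 lookups
#1 VA=0x68241409E (r,user):
  L0: frame=0x1A idx=26 entry=0x24007 [P=1 RW=1 US=1 PS=0]
  L1: frame=0x24 idx=18 entry=0x26007 [P=1 RW=1 US=1 PS=0]
  L2: frame=0x26 idx=20 entry=0x28007 [P=1 RW=1 US=1 PS=0]
  ✓ 0x2809E  — 3 lookups

Access #0 fault: NONE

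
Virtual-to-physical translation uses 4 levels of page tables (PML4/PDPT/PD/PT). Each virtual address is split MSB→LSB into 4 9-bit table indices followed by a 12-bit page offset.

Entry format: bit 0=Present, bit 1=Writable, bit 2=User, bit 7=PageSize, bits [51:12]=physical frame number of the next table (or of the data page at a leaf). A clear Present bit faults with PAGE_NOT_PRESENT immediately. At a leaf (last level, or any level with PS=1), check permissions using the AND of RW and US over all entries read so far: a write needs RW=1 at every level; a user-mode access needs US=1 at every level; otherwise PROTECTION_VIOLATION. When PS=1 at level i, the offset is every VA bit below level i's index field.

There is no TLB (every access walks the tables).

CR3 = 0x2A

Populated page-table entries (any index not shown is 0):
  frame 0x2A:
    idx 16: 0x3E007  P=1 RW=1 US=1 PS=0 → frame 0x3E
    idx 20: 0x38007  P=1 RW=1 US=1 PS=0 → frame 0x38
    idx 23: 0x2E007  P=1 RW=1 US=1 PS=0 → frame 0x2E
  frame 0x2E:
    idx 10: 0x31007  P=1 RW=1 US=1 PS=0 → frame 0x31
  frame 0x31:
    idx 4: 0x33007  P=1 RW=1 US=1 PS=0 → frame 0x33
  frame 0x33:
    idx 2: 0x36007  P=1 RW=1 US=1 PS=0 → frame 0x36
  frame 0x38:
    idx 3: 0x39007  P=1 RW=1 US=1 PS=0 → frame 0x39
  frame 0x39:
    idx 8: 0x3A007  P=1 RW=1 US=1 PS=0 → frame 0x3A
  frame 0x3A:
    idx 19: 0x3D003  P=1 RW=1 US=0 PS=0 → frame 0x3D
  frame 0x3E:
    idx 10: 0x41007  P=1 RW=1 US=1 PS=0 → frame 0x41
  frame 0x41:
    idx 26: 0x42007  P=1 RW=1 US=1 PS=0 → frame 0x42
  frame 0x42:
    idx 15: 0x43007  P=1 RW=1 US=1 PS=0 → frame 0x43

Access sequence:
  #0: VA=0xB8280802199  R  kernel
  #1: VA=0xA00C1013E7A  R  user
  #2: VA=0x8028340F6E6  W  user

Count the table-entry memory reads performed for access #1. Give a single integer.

Trace:
#0 VA=0xB8280802199 (r,kernel):
  L0: frame=0x2A idx=23 entry=0x2E007 [P=1 RW=1 US=1 PS=0]
  L1: frame=0x2E idx=10 entry=0x31007 [P=1 RW=1 US=1 PS=0]
  L2: frame=0x31 idx=4 entry=0x33007 [P=1 RW=1 US=1 PS=0]
  L3: frame=0x33 idx=2 entry=0x36007 [P=1 RW=1 US=1 PS=0]
  ⇒ phys 0x36199  [4 reads]
#1 VA=0xA00C1013E7A (r,user):
  L0: frame=0x2A idx=20 entry=0x38007 [P=1 RW=1 US=1 PS=0]
  L1: frame=0x38 idx=3 entry=0x39007 [P=1 RW=1 US=1 PS=0]
  L2: frame=0x39 idx=8 entry=0x3A007 [P=1 RW=1 US=1 PS=0]
  L3: frame=0x3A idx=19 entry=0x3D003 [P=1 RW=1 US=0 PS=0]
  ✗ PROTECTION_VIOLATION  [4 reads]
#2 VA=0x8028340F6E6 (w,user):
  L0: frame=0x2A idx=16 entry=0x3E007 [P=1 RW=1 US=1 PS=0]
  L1: frame=0x3E idx=10 entry=0x41007 [P=1 RW=1 US=1 PS=0]
  L2: frame=0x41 idx=26 entry=0x42007 [P=1 RW=1 US=1 PS=0]
  L3: frame=0x42 idx=15 entry=0x43007 [P=1 RW=1 US=1 PS=0]
  ⇒ phys 0x436E6  [4 reads]

Entries read for #1: 4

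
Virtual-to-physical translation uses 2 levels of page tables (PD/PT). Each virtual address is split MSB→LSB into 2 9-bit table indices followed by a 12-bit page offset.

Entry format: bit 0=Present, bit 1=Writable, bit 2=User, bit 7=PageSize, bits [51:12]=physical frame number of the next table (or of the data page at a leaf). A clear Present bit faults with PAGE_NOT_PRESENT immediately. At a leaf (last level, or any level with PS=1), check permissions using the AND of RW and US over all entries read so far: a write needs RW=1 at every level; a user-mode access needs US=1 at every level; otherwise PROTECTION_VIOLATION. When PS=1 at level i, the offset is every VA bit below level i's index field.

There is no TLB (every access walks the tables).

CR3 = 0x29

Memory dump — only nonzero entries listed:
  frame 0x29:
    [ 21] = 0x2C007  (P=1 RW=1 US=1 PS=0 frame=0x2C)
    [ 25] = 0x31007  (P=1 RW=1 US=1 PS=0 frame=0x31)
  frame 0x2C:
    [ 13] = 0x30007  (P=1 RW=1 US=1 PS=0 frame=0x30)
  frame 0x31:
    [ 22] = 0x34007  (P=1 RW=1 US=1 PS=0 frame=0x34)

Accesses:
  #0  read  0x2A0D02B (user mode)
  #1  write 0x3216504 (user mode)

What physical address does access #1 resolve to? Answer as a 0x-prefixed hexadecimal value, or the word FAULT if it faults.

Trace:
#0 VA=0x2A0D02B (r,user):
  L0 @0x29[21] → 0x2C007  P=1,RW=1,US=1,PS=0
  L1 @0x2C[13] → 0x30007  P=1,RW=1,US=1,PS=0
  ✓ 0x3002B  — 2 lookups
#1 VA=0x3216504 (w,user):
  L0 @0x29[25] → 0x31007  P=1,RW=1,US=1,PS=0
  L1 @0x31[22] → 0x34007  P=1,RW=1,US=1,PS=0
  ✓ 0x34504  — 2 lookups

Access #1 PA: 0x34504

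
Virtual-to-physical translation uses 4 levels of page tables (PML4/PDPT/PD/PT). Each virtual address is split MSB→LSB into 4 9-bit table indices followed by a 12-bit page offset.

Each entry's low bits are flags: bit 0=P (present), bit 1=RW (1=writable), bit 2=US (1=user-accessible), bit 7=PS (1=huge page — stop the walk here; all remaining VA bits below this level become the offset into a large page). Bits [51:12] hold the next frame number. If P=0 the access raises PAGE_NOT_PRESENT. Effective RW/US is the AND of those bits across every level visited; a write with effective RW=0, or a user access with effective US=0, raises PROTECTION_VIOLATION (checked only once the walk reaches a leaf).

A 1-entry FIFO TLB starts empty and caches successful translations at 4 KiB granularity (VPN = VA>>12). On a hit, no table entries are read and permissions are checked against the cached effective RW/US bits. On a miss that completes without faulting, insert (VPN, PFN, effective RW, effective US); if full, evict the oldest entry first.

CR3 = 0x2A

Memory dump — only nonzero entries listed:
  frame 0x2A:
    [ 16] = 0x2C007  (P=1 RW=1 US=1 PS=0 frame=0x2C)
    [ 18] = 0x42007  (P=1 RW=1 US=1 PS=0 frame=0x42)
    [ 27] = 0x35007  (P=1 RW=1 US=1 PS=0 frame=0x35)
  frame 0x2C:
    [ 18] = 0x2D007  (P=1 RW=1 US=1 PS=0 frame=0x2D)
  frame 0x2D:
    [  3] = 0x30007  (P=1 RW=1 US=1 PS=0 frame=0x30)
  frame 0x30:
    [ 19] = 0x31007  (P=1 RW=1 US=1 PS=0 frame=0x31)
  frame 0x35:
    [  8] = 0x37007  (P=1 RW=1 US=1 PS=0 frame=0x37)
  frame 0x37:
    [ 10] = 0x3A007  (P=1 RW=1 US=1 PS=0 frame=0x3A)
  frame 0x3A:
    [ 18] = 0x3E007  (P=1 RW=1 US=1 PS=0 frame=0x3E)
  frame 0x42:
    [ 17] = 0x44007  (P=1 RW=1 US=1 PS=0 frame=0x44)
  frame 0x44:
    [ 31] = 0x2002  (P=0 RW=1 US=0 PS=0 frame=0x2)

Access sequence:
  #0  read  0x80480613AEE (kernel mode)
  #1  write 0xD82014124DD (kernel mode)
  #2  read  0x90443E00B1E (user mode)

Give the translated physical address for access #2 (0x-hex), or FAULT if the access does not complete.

Trace:
#0 VA=0x80480613AEE (r,kernel):
  L0 @0x2A[16] → 0x2C007  P=1,RW=1,US=1,PS=0
  L1 @0x2C[18] → 0x2D007  P=1,RW=1,US=1,PS=0
  L2 @0x2D[3] → 0x30007  P=1,RW=1,US=1,PS=0
  L3 @0x30[19] → 0x31007  P=1,RW=1,US=1,PS=0
  ✓ 0x31AEE  — 4 lookups
#1 VA=0xD82014124DD (w,kernel):
  L0 @0x2A[27] → 0x35007  P=1,RW=1,US=1,PS=0
  L1 @0x35[8] → 0x37007  P=1,RW=1,US=1,PS=0
  L2 @0x37[10] → 0x3A007  P=1,RW=1,US=1,PS=0
  L3 @0x3A[18] → 0x3E007  P=1,RW=1,US=1,PS=0
  ✓ 0x3E4DD  — 4 lookups
#2 VA=0x90443E00B1E (r,user):
  L0 @0x2A[18] → 0x42007  P=1,RW=1,US=1,PS=0
  L1 @0x42[17] → 0x44007  P=1,RW=1,US=1,PS=0
  L2 @0x44[31] → 0x2002  P=0,RW=1,US=0,PS=0
  → PAGE_NOT_PRESENT  (3 entries read)

Access #2 PA: FAULT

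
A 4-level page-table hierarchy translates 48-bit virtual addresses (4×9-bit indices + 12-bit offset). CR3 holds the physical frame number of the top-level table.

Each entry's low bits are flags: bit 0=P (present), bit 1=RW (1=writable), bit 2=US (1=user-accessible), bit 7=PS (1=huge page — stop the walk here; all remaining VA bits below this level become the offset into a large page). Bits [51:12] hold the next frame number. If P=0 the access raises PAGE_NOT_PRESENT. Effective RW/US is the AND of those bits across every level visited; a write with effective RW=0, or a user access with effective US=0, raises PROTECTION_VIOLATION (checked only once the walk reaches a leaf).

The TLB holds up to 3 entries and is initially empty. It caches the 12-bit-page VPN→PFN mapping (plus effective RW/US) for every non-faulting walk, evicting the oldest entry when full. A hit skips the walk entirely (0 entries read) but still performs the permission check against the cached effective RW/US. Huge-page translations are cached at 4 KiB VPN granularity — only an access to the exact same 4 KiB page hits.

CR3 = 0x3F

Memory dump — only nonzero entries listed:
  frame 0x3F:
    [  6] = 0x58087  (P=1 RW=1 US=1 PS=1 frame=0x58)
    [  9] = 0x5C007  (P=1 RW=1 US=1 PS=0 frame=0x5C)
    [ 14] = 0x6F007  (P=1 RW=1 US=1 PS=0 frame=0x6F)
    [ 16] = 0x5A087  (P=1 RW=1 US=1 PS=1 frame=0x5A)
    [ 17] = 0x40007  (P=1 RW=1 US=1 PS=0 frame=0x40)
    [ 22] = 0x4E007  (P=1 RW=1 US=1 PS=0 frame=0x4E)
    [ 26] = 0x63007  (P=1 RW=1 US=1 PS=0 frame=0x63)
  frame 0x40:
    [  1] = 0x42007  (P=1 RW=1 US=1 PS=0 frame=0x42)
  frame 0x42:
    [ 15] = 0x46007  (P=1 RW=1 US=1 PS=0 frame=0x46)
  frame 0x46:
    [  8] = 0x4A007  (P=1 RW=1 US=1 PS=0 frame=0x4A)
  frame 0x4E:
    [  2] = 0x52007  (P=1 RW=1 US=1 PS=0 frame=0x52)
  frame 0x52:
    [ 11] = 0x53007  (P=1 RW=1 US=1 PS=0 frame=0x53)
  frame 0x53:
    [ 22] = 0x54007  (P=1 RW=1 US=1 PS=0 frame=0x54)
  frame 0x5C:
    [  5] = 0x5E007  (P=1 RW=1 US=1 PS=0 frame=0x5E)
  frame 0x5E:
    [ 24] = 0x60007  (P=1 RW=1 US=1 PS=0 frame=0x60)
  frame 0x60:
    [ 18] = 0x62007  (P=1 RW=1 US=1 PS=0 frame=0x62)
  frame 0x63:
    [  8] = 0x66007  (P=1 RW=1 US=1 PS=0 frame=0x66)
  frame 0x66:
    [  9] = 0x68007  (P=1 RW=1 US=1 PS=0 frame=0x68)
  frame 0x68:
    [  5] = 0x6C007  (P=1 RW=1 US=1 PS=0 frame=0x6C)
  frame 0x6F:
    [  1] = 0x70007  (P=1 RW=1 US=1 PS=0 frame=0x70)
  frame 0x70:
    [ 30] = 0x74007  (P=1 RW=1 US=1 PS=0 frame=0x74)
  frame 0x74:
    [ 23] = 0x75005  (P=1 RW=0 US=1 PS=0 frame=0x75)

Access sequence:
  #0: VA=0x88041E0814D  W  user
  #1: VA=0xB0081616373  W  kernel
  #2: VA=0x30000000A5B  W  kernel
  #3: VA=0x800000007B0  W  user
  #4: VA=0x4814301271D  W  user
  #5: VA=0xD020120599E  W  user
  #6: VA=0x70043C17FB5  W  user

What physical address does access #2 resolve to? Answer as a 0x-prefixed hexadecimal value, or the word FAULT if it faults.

Walk each access:
#0 VA=0x88041E0814D (w,user):
  L0: frame=0x3F idx=17 entry=0x40007 [P=1 RW=1 US=1 PS=0]
  L1: frame=0x40 idx=1 entry=0x42007 [P=1 RW=1 US=1 PS=0]
  L2: frame=0x42 idx=15 entry=0x46007 [P=1 RW=1 US=1 PS=0]
  L3: frame=0x46 idx=8 entry=0x4A007 [P=1 RW=1 US=1 PS=0]
  ⇒ phys 0x4A14D  [4 reads]
#1 VA=0xB0081616373 (w,kernel):
  L0: frame=0x3F idx=22 entry=0x4E007 [P=1 RW=1 US=1 PS=0]
  L1: frame=0x4E idx=2 entry=0x52007 [P=1 RW=1 US=1 PS=0]
  L2: frame=0x52 idx=11 entry=0x53007 [P=1 RW=1 US=1 PS=0]
  L3: frame=0x53 idx=22 entry=0x54007 [P=1 RW=1 US=1 PS=0]
  ⇒ phys 0x54373  [4 reads]
#2 VA=0x30000000A5B (w,kernel):
  L0: frame=0x3F idx=6 entry=0x58087 [P=1 RW=1 US=1 PS=1]
  ⇒ phys 0x58A5B (huge @L0)  [1 reads]
#3 VA=0x800000007B0 (w,user):
  L0: frame=0x3F idx=16 entry=0x5A087 [P=1 RW=1 US=1 PS=1]
  ⇒ phys 0x5A7B0 (huge @L0)  [1 reads]
#4 VA=0x4814301271D (w,user):
  L0: frame=0x3F idx=9 entry=0x5C007 [P=1 RW=1 US=1 PS=0]
  L1: frame=0x5C idx=5 entry=0x5E007 [P=1 RW=1 US=1 PS=0]
  L2: frame=0x5E idx=24 entry=0x60007 [P=1 RW=1 US=1 PS=0]
  L3: frame=0x60 idx=18 entry=0x62007 [P=1 RW=1 US=1 PS=0]
  ⇒ phys 0x6271D  [4 reads]
#5 VA=0xD020120599E (w,user):
  L0: frame=0x3F idx=26 entry=0x63007 [P=1 RW=1 US=1 PS=0]
  L1: frame=0x63 idx=8 entry=0x66007 [P=1 RW=1 US=1 PS=0]
  L2: frame=0x66 idx=9 entry=0x68007 [P=1 RW=1 US=1 PS=0]
  L3: frame=0x68 idx=5 entry=0x6C007 [P=1 RW=1 US=1 PS=0]
  ⇒ phys 0x6C99E  [4 reads]
#6 VA=0x70043C17FB5 (w,user):
  L0: frame=0x3F idx=14 entry=0x6F007 [P=1 RW=1 US=1 PS=0]
  L1: frame=0x6F idx=1 entry=0x70007 [P=1 RW=1 US=1 PS=0]
  L2: frame=0x70 idx=30 entry=0x74007 [P=1 RW=1 US=1 PS=0]
  L3: frame=0x74 idx=23 entry=0x75005 [P=1 RW=0 US=1 PS=0]
  ✗ PROTECTION_VIOLATION  [4 reads]

Access #2 PA: 0x58A5B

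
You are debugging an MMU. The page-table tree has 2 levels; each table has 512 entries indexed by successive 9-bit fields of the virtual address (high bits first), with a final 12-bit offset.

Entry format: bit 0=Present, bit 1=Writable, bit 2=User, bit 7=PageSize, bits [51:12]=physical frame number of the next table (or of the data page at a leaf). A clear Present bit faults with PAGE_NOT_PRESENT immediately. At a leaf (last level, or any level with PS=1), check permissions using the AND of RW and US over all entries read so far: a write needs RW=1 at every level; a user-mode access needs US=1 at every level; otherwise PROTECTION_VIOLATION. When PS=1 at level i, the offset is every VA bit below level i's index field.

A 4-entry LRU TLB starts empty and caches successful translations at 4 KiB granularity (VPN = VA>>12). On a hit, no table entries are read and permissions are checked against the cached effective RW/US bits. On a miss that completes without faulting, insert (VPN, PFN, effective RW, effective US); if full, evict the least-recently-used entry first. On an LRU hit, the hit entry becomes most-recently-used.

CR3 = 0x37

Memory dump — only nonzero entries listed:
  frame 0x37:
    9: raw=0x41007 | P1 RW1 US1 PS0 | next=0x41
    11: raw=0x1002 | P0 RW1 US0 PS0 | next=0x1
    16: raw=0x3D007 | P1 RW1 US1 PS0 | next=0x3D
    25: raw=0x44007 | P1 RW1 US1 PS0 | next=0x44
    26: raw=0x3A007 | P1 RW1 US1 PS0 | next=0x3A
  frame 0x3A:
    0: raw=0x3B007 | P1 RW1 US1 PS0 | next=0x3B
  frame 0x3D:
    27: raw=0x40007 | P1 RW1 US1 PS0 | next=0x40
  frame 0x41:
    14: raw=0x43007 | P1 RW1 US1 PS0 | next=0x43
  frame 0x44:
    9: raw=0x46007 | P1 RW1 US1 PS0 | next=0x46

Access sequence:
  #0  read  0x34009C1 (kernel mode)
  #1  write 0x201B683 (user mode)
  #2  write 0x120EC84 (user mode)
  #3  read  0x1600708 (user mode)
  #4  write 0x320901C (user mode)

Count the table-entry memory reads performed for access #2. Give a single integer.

Per-access translation:
#0 VA=0x34009C1 (r,kernel):
  lvl0: tbl 0x37, slot 26 ⇒ 0x3A007 (P1/RW1/US1/PS0)
  lvl1: tbl 0x3A, slot 0 ⇒ 0x3B007 (P1/RW1/US1/PS0)
  ✓ 0x3B9C1  — 2 lookups
#1 VA=0x201B683 (w,user):
  lvl0: tbl 0x37, slot 16 ⇒ 0x3D007 (P1/RW1/US1/PS0)
  lvl1: tbl 0x3D, slot 27 ⇒ 0x40007 (P1/RW1/US1/PS0)
  ✓ 0x40683  — 2 lookups
#2 VA=0x120EC84 (w,user):
  lvl0: tbl 0x37, slot 9 ⇒ 0x41007 (P1/RW1/US1/PS0)
  lvl1: tbl 0x41, slot 14 ⇒ 0x43007 (P1/RW1/US1/PS0)
  ✓ 0x43C84  — 2 lookups
#3 VA=0x1600708 (r,user):
  lvl0: tbl 0x37, slot 11 ⇒ 0x1002 (P0/RW1/US0/PS0)
  ⇒ fault: PAGE_NOT_PRESENT  — 1 lookups
#4 VA=0x320901C (w,user):
  lvl0: tbl 0x37, slot 25 ⇒ 0x44007 (P1/RW1/US1/PS0)
  lvl1: tbl 0x44, slot 9 ⇒ 0x46007 (P1/RW1/US1/PS0)
  ✓ 0x4601C  — 2 lookups

Entries read for #2: 2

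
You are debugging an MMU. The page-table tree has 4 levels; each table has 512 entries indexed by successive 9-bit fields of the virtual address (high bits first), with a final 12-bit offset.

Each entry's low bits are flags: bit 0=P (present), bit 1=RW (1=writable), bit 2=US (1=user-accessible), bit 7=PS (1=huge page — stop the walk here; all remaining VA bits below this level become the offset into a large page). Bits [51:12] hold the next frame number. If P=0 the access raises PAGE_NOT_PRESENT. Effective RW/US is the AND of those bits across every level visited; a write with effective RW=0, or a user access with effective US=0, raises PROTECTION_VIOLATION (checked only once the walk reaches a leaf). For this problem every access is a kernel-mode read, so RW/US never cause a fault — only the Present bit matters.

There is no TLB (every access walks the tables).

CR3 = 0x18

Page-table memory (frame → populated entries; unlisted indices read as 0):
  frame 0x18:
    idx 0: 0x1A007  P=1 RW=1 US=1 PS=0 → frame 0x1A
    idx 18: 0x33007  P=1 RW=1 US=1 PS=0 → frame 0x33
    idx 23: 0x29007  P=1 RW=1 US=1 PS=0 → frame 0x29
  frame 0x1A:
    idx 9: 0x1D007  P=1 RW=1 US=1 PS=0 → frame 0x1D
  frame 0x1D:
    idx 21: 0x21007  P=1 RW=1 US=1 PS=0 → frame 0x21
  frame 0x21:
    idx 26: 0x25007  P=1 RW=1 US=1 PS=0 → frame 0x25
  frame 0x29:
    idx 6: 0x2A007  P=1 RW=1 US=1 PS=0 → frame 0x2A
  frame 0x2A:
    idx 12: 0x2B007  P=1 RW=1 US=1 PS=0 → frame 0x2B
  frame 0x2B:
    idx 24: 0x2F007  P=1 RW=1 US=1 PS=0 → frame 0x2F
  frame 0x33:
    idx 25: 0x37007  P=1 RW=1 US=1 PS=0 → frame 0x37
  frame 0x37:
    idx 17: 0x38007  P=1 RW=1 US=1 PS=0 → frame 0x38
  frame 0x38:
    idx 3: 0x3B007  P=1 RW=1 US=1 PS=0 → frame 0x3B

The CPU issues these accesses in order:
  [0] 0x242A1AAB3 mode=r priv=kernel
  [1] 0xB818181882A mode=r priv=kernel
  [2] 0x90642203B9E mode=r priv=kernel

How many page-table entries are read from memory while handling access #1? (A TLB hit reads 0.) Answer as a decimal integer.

Trace:
#0 VA=0x242A1AAB3 (r,kernel):
  L0: frame=0x18 idx=0 entry=0x1A007 [P=1 RW=1 US=1 PS=0]
  L1: frame=0x1A idx=9 entry=0x1D007 [P=1 RW=1 US=1 PS=0]
  L2: frame=0x1D idx=21 entry=0x21007 [P=1 RW=1 US=1 PS=0]
  L3: frame=0x21 idx=26 entry=0x25007 [P=1 RW=1 US=1 PS=0]
  → PA=0x25AB3  (4 entries read)
#1 VA=0xB818181882A (r,kernel):
  L0: frame=0x18 idx=23 entry=0x29007 [P=1 RW=1 US=1 PS=0]
  L1: frame=0x29 idx=6 entry=0x2A007 [P=1 RW=1 US=1 PS=0]
  L2: frame=0x2A idx=12 entry=0x2B007 [P=1 RW=1 US=1 PS=0]
  L3: frame=0x2B idx=24 entry=0x2F007 [P=1 RW=1 US=1 PS=0]
  → PA=0x2F82A  (4 entries read)
#2 VA=0x90642203B9E (r,kernel):
  L0: frame=0x18 idx=18 entry=0x33007 [P=1 RW=1 US=1 PS=0]
  L1: frame=0x33 idx=25 entry=0x37007 [P=1 RW=1 US=1 PS=0]
  L2: frame=0x37 idx=17 entry=0x38007 [P=1 RW=1 US=1 PS=0]
  L3: frame=0x38 idx=3 entry=0x3B007 [P=1 RW=1 US=1 PS=0]
  → PA=0x3BB9E  (4 entries read)

Entries read for #1: 4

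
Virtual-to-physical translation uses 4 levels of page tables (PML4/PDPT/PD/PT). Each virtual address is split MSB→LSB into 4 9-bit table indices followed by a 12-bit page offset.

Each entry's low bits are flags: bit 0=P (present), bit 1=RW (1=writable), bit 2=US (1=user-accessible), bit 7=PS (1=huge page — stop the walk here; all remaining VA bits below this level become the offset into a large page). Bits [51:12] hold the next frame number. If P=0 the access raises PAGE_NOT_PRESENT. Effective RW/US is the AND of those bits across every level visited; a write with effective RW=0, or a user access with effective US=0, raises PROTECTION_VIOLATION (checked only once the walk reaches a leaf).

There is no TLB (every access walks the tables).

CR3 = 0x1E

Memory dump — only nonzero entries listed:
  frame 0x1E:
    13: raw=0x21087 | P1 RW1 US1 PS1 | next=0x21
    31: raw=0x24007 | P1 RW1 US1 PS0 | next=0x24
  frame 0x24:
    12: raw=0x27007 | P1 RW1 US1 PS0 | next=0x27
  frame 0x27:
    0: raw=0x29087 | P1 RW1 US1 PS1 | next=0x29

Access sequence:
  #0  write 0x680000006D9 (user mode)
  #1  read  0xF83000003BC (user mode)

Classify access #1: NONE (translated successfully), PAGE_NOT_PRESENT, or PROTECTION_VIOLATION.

Per-access translation:
#0 VA=0x680000006D9 (w,user):
  lvl0: tbl 0x1E, slot 13 ⇒ 0x21087 (P1/RW1/US1/PS1)
  ✓ 0x216D9 (huge @L0)  — 1 lookups
#1 VA=0xF83000003BC (r,user):
  lvl0: tbl 0x1E, slot 31 ⇒ 0x24007 (P1/RW1/US1/PS0)
  lvl1: tbl 0x24, slot 12 ⇒ 0x27007 (P1/RW1/US1/PS0)
  lvl2: tbl 0x27, slot 0 ⇒ 0x29087 (P1/RW1/US1/PS1)
  ✓ 0x293BC (huge @L2)  — 3 lookups

Access #1 fault: NONE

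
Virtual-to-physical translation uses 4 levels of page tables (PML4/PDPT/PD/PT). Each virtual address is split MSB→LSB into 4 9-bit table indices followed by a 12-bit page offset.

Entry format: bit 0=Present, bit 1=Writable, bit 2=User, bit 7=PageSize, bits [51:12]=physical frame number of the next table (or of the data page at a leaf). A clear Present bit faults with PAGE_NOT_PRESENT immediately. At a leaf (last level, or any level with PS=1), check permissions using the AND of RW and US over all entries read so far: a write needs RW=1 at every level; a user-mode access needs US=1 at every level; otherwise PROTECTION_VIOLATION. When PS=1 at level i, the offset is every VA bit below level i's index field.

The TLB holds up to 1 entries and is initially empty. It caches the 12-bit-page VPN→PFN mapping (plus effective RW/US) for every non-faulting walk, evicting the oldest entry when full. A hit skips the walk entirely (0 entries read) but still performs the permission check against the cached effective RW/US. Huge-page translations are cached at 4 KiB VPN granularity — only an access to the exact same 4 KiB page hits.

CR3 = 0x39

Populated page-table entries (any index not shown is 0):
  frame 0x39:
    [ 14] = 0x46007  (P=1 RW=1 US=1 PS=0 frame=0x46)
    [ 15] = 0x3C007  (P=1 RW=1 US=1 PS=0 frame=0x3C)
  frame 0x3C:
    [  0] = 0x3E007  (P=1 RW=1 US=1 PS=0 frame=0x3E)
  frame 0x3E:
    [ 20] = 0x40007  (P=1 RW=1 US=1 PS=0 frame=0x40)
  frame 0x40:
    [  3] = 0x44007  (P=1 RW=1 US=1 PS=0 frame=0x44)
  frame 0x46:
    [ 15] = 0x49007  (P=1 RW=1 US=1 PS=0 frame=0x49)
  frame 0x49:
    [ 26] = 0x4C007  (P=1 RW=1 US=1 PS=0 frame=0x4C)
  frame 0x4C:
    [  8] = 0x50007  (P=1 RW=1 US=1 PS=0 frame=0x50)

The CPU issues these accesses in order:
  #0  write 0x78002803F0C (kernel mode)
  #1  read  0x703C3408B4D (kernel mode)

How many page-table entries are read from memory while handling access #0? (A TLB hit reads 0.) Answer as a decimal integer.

Per-access translation:
#0 VA=0x78002803F0C (w,kernel):
  L0 @0x39[15] → 0x3C007  P=1,RW=1,US=1,PS=0
  L1 @0x3C[0] → 0x3E007  P=1,RW=1,US=1,PS=0
  L2 @0x3E[20] → 0x40007  P=1,RW=1,US=1,PS=0
  L3 @0x40[3] → 0x44007  P=1,RW=1,US=1,PS=0
  ⇒ phys 0x44F0C  [4 reads]
#1 VA=0x703C3408B4D (r,kernel):
  L0 @0x39[14] → 0x46007  P=1,RW=1,US=1,PS=0
  L1 @0x46[15] → 0x49007  P=1,RW=1,US=1,PS=0
  L2 @0x49[26] → 0x4C007  P=1,RW=1,US=1,PS=0
  L3 @0x4C[8] → 0x50007  P=1,RW=1,US=1,PS=0
  ⇒ phys 0x50B4D  [4 reads]

Entries read for #0: 4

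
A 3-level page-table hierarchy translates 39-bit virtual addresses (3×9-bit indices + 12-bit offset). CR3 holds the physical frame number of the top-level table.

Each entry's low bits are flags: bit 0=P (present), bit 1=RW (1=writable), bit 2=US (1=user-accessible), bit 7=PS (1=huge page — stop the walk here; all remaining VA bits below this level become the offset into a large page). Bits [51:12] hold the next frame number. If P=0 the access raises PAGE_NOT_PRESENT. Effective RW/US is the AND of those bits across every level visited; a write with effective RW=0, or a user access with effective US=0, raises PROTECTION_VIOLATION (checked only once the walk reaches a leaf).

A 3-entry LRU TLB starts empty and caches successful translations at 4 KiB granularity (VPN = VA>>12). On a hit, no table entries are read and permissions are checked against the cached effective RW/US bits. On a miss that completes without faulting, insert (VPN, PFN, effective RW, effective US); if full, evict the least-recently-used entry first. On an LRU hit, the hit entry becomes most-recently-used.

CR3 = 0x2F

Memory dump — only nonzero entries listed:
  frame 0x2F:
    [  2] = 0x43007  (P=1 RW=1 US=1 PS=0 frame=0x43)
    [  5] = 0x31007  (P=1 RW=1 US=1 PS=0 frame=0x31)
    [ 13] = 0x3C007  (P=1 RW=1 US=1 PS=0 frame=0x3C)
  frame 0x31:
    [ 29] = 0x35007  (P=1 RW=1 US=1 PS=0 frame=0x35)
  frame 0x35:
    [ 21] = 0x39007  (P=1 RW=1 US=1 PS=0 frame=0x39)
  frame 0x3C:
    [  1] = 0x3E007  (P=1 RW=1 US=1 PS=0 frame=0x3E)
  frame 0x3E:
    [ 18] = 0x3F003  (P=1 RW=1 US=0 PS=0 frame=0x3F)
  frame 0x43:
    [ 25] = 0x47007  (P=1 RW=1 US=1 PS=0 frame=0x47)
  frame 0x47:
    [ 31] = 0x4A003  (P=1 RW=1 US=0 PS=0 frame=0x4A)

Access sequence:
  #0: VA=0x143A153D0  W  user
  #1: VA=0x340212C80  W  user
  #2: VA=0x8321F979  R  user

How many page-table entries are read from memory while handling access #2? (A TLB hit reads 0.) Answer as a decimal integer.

Walk each access:
#0 VA=0x143A153D0 (w,user):
  L0: frame=0x2F idx=5 entry=0x31007 [P=1 RW=1 US=1 PS=0]
  L1: frame=0x31 idx=29 entry=0x35007 [P=1 RW=1 US=1 PS=0]
  L2: frame=0x35 idx=21 entry=0x39007 [P=1 RW=1 US=1 PS=0]
  ⇒ phys 0x393D0  [3 reads]
#1 VA=0x340212C80 (w,user):
  L0: frame=0x2F idx=13 entry=0x3C007 [P=1 RW=1 US=1 PS=0]
  L1: frame=0x3C idx=1 entry=0x3E007 [P=1 RW=1 US=1 PS=0]
  L2: frame=0x3E idx=18 entry=0x3F003 [P=1 RW=1 US=0 PS=0]
  ✗ PROTECTION_VIOLATION  [3 reads]
#2 VA=0x8321F979 (r,user):
  L0: frame=0x2F idx=2 entry=0x43007 [P=1 RW=1 US=1 PS=0]
  L1: frame=0x43 idx=25 entry=0x47007 [P=1 RW=1 US=1 PS=0]
  L2: frame=0x47 idx=31 entry=0x4A003 [P=1 RW=1 US=0 PS=0]
  ✗ PROTECTION_VIOLATION  [3 reads]

Entries read for #2: 3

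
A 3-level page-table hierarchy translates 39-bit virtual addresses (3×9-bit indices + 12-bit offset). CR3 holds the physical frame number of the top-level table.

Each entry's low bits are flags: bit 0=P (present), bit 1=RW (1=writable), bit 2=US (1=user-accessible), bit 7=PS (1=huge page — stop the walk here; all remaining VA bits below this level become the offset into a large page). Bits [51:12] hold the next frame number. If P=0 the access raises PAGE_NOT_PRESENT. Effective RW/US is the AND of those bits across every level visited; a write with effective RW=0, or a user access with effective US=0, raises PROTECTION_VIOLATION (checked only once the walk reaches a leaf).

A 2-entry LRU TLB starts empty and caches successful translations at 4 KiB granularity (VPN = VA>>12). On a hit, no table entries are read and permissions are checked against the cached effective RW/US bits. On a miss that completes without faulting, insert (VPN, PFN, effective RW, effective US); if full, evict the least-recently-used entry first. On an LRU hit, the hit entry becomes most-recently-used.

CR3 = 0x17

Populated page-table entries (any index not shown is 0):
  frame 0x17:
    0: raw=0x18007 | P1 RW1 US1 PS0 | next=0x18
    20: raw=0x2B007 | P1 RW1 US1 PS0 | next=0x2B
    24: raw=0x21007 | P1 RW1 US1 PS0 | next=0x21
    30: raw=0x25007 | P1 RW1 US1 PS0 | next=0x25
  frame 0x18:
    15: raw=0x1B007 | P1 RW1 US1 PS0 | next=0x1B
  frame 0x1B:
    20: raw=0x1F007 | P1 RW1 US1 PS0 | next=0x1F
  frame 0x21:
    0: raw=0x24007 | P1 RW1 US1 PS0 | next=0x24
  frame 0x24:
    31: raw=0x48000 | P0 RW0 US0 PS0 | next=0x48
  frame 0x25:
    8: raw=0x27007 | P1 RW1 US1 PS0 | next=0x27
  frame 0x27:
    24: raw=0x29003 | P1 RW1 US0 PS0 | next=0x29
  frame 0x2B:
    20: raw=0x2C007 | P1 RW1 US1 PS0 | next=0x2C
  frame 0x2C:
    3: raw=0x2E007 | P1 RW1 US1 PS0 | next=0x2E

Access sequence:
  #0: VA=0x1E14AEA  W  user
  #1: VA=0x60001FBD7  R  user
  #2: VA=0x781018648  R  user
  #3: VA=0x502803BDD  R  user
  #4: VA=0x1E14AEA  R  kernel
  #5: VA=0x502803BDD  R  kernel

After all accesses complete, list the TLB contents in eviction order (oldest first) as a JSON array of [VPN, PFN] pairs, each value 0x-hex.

Per-access translation:
#0 VA=0x1E14AEA (w,user):
  lvl0: tbl 0x17, slot 0 ⇒ 0x18007 (P1/RW1/US1/PS0)
  lvl1: tbl 0x18, slot 15 ⇒ 0x1B007 (P1/RW1/US1/PS0)
  lvl2: tbl 0x1B, slot 20 ⇒ 0x1F007 (P1/RW1/US1/PS0)
  ⇒ phys 0x1FAEA  [3 reads]
#1 VA=0x60001FBD7 (r,user):
  lvl0: tbl 0x17, slot 24 ⇒ 0x21007 (P1/RW1/US1/PS0)
  lvl1: tbl 0x21, slot 0 ⇒ 0x24007 (P1/RW1/US1/PS0)
  lvl2: tbl 0x24, slot 31 ⇒ 0x48000 (P0/RW0/US0/PS0)
  ✗ PAGE_NOT_PRESENT  [3 reads]
#2 VA=0x781018648 (r,user):
  lvl0: tbl 0x17, slot 30 ⇒ 0x25007 (P1/RW1/US1/PS0)
  lvl1: tbl 0x25, slot 8 ⇒ 0x27007 (P1/RW1/US1/PS0)
  lvl2: tbl 0x27, slot 24 ⇒ 0x29003 (P1/RW1/US0/PS0)
  ✗ PROTECTION_VIOLATION  [3 reads]
#3 VA=0x502803BDD (r,user):
  lvl0: tbl 0x17, slot 20 ⇒ 0x2B007 (P1/RW1/US1/PS0)
  lvl1: tbl 0x2B, slot 20 ⇒ 0x2C007 (P1/RW1/US1/PS0)
  lvl2: tbl 0x2C, slot 3 ⇒ 0x2E007 (P1/RW1/US1/PS0)
  ⇒ phys 0x2EBDD  [3 reads]
#4 VA=0x1E14AEA (r,kernel):
  TLB hit vpn=0x1E14 → PA=0x1FAEA
#5 VA=0x502803BDD (r,kernel):
  TLB hit vpn=0x502803 → PA=0x2EBDD

TLB: [["0x1E14", "0x1F"], ["0x502803", "0x2E"]]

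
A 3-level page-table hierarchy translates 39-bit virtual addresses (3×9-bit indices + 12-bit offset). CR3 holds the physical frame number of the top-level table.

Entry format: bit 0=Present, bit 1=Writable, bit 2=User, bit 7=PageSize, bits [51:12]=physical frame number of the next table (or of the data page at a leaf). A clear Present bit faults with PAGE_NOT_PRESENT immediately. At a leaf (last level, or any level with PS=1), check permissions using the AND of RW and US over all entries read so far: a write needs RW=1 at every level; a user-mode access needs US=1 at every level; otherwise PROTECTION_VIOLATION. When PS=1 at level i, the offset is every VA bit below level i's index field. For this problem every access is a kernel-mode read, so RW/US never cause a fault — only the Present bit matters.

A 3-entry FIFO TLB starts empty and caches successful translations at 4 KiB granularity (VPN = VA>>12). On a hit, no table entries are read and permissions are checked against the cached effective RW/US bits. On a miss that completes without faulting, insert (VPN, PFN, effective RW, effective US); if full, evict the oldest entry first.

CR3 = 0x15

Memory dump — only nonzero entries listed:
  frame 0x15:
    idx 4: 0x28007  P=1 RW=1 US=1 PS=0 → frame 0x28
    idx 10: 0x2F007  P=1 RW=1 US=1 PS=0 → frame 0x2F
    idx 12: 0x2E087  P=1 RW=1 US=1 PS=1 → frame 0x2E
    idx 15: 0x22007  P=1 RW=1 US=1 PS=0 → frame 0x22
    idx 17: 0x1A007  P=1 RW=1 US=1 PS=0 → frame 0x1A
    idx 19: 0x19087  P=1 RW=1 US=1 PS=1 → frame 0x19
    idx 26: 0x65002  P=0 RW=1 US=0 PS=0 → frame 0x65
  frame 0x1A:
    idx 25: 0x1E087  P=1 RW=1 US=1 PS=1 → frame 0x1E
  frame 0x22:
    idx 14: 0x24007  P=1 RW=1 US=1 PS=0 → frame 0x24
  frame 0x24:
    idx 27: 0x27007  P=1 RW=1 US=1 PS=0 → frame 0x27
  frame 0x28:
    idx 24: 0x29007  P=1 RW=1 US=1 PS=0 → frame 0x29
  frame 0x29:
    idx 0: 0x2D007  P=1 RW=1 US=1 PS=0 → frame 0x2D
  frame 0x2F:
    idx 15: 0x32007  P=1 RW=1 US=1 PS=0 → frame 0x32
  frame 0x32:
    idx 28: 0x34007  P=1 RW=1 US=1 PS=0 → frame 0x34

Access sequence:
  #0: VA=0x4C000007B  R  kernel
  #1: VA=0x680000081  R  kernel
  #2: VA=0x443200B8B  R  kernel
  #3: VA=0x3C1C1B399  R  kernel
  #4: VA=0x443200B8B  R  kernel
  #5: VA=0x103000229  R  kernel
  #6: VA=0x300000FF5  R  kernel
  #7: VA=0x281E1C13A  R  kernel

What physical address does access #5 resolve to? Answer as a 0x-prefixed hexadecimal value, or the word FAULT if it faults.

Per-access translation:
#0 VA=0x4C000007B (r,kernel):
  L0: frame=0x15 idx=19 entry=0x19087 [P=1 RW=1 US=1 PS=1]
  → PA=0x1907B (huge @L0)  (1 entries read)
#1 VA=0x680000081 (r,kernel):
  L0: frame=0x15 idx=26 entry=0x65002 [P=0 RW=1 US=0 PS=0]
  → PAGE_NOT_PRESENT  (1 entries read)
#2 VA=0x443200B8B (r,kernel):
  L0: frame=0x15 idx=17 entry=0x1A007 [P=1 RW=1 US=1 PS=0]
  L1: frame=0x1A idx=25 entry=0x1E087 [P=1 RW=1 US=1 PS=1]
  → PA=0x1EB8B (huge @L1)  (2 entries read)
#3 VA=0x3C1C1B399 (r,kernel):
  L0: frame=0x15 idx=15 entry=0x22007 [P=1 RW=1 US=1 PS=0]
  L1: frame=0x22 idx=14 entry=0x24007 [P=1 RW=1 US=1 PS=0]
  L2: frame=0x24 idx=27 entry=0x27007 [P=1 RW=1 US=1 PS=0]
  → PA=0x27399  (3 entries read)
#4 VA=0x443200B8B (r,kernel):
  TLB hit vpn=0x443200 → PA=0x1EB8B
#5 VA=0x103000229 (r,kernel):
  L0: frame=0x15 idx=4 entry=0x28007 [P=1 RW=1 US=1 PS=0]
  L1: frame=0x28 idx=24 entry=0x29007 [P=1 RW=1 US=1 PS=0]
  L2: frame=0x29 idx=0 entry=0x2D007 [P=1 RW=1 US=1 PS=0]
  → PA=0x2D229  (3 entries read)
#6 VA=0x300000FF5 (r,kernel):
  L0: frame=0x15 idx=12 entry=0x2E087 [P=1 RW=1 US=1 PS=1]
  → PA=0x2EFF5 (huge @L0)  (1 entries read)
#7 VA=0x281E1C13A (r,kernel):
  L0: frame=0x15 idx=10 entry=0x2F007 [P=1 RW=1 US=1 PS=0]
  L1: frame=0x2F idx=15 entry=0x32007 [P=1 RW=1 US=1 PS=0]
  L2: frame=0x32 idx=28 entry=0x34007 [P=1 RW=1 US=1 PS=0]
  → PA=0x3413A  (3 entries read)

Access #5 PA: 0x2D229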